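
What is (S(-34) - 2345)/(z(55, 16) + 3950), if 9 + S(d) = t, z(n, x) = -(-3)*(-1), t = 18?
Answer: -2336/3947 ≈ -0.59184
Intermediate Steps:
z(n, x) = -3 (z(n, x) = -1*3 = -3)
S(d) = 9 (S(d) = -9 + 18 = 9)
(S(-34) - 2345)/(z(55, 16) + 3950) = (9 - 2345)/(-3 + 3950) = -2336/3947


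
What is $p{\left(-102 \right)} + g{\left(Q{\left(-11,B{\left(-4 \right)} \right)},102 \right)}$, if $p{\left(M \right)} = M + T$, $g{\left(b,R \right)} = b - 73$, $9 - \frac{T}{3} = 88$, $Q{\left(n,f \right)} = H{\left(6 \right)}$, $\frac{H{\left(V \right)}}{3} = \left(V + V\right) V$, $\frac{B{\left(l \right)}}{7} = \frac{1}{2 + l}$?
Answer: $-196$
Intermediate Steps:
$B{\left(l \right)} = \frac{7}{2 + l}$
$H{\left(V \right)} = 6 V^{2}$ ($H{\left(V \right)} = 3 \left(V + V\right) V = 3 \cdot 2 V V = 3 \cdot 2 V^{2} = 6 V^{2}$)
$Q{\left(n,f \right)} = 216$ ($Q{\left(n,f \right)} = 6 \cdot 6^{2} = 6 \cdot 36 = 216$)
$T = -237$ ($T = 27 - 264 = -237$)
$g{\left(b,R \right)} = -73 + b$
$p{\left(M \right)} = -237 + M$ ($p{\left(M \right)} = M - 237 = -237 + M$)
$p{\left(-102 \right)} + g{\left(Q{\left(-11,B{\left(-4 \right)} \right)},102 \right)} = \left(-237 - 102\right) + \left(-73 + 216\right) = -339 + 143 = -196$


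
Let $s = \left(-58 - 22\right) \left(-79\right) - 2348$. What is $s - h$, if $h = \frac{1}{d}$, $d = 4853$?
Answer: $\frac{19276115}{4853} \approx 3972.0$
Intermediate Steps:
$s = 3972$ ($s = \left(-80\right) \left(-79\right) - 2348 = 6320 - 2348 = 3972$)
$h = \frac{1}{4853} \approx 0.00020606$
$s - h = 3972 - \frac{1}{4853} = \frac{19276115}{4853}$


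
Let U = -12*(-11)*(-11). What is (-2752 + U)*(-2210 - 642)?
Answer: 11989808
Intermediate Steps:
U = -1452 (U = 132*(-11) = -1452)
(-2752 + U)*(-2210 - 642) = (-2752 - 1452)*(-2210 - 642) = -4204*(-2852) = 11989808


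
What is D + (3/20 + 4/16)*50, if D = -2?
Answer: 18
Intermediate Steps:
D + (3/20 + 4/16)*50 = -2 + (3/20 + 4/16)*50 = -2 + (3*(1/20) + 4*(1/16))*50 = -2 + (3/20 + ¼)*50 = -2 + (⅖)*50 = -2 + 20 = 18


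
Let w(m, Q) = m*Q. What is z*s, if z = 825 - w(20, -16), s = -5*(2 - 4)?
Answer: 11450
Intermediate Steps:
s = 10 (s = -5*(-2) = 10)
w(m, Q) = Q*m
z = 1145 (z = 825 - (-16)*20 = 825 - 1*(-320) = 825 + 320 = 1145)
z*s = 1145*10 = 11450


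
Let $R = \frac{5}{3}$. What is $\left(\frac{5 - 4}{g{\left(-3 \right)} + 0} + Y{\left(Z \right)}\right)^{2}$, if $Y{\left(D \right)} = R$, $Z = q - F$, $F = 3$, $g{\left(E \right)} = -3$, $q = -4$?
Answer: $\frac{16}{9} \approx 1.7778$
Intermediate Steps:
$R = \frac{5}{3}$ ($R = 5 \cdot \frac{1}{3} = \frac{5}{3} \approx 1.6667$)
$Z = -7$ ($Z = -4 - 3 = -7$)
$Y{\left(D \right)} = \frac{5}{3}$
$\left(\frac{5 - 4}{g{\left(-3 \right)} + 0} + Y{\left(Z \right)}\right)^{2} = \left(\frac{5 - 4}{-3 + 0} + \frac{5}{3}\right)^{2} = \left(1 \frac{1}{-3} + \frac{5}{3}\right)^{2} = \left(1 \left(- \frac{1}{3}\right) + \frac{5}{3}\right)^{2} = \left(- \frac{1}{3} + \frac{5}{3}\right)^{2} = \left(\frac{4}{3}\right)^{2} = \frac{16}{9}$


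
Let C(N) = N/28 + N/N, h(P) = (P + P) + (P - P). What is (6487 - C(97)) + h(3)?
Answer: 181679/28 ≈ 6488.5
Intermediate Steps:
h(P) = 2*P (h(P) = 2*P + 0 = 2*P)
C(N) = 1 + N/28 (C(N) = N*(1/28) + 1 = N/28 + 1 = 1 + N/28)
(6487 - C(97)) + h(3) = (6487 - (1 + (1/28)*97)) + 2*3 = (6487 - (1 + 97/28)) + 6 = (6487 - 1*125/28) + 6 = (6487 - 125/28) + 6 = 181511/28 + 6 = 181679/28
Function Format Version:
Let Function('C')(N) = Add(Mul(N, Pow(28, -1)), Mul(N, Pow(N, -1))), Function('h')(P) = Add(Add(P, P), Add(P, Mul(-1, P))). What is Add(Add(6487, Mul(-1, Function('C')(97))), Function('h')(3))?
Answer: Rational(181679, 28) ≈ 6488.5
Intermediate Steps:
Function('h')(P) = Mul(2, P) (Function('h')(P) = Add(Mul(2, P), 0) = Mul(2, P))
Function('C')(N) = Add(1, Mul(Rational(1, 28), N)) (Function('C')(N) = Add(Mul(N, Rational(1, 28)), 1) = Add(Mul(Rational(1, 28), N), 1) = Add(1, Mul(Rational(1, 28), N)))
Add(Add(6487, Mul(-1, Function('C')(97))), Function('h')(3)) = Add(Add(6487, Mul(-1, Add(1, Mul(Rational(1, 28), 97)))), Mul(2, 3)) = Add(Add(6487, Mul(-1, Add(1, Rational(97, 28)))), 6) = Add(Add(6487, Mul(-1, Rational(125, 28))), 6) = Add(Add(6487, Rational(-125, 28)), 6) = Add(Rational(181511, 28), 6) = Rational(181679, 28)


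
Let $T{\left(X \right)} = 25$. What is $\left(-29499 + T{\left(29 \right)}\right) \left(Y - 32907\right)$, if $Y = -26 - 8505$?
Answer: $1221343612$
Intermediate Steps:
$Y = -8531$ ($Y = -26 - 8505 = -8531$)
$\left(-29499 + T{\left(29 \right)}\right) \left(Y - 32907\right) = \left(-29499 + 25\right) \left(-8531 - 32907\right) = \left(-29474\right) \left(-41438\right) = 1221343612$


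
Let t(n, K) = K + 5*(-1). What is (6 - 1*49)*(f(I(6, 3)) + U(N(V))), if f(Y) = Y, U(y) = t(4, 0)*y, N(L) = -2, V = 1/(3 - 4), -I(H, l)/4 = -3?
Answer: -946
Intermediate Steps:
I(H, l) = 12 (I(H, l) = -4*(-3) = 12)
V = -1 (V = 1/(-1) = -1)
t(n, K) = -5 + K (t(n, K) = K - 5 = -5 + K)
U(y) = -5*y (U(y) = (-5 + 0)*y = -5*y)
(6 - 1*49)*(f(I(6, 3)) + U(N(V))) = (6 - 1*49)*(12 - 5*(-2)) = (6 - 49)*(12 + 10) = -43*22 = -946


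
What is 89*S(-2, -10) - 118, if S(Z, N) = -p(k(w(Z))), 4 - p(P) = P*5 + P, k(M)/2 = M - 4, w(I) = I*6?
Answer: -17562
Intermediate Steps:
w(I) = 6*I
k(M) = -8 + 2*M (k(M) = 2*(M - 4) = 2*(-4 + M) = -8 + 2*M)
p(P) = 4 - 6*P (p(P) = 4 - (P*5 + P) = 4 - (5*P + P) = 4 - 6*P)
S(Z, N) = -52 + 72*Z (S(Z, N) = -(4 - 6*(-8 + 2*(6*Z))) = -(4 - 6*(-8 + 12*Z)) = -(4 + (48 - 72*Z)) = -(52 - 72*Z) = -52 + 72*Z)
89*S(-2, -10) - 118 = 89*(-52 + 72*(-2)) - 118 = 89*(-52 - 144) - 118 = 89*(-196) - 118 = -17444 - 118 = -17562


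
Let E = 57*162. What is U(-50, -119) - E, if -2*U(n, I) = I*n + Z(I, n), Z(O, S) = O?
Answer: -24299/2 ≈ -12150.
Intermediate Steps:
E = 9234
U(n, I) = -I/2 - I*n/2 (U(n, I) = -(I*n + I)/2 = -(I + I*n)/2 = -I/2 - I*n/2)
U(-50, -119) - E = (½)*(-119)*(-1 - 1*(-50)) - 1*9234 = (½)*(-119)*(-1 + 50) - 9234 = (½)*(-119)*49 - 9234 = -5831/2 - 9234 = -24299/2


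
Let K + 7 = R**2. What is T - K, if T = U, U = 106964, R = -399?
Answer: -52230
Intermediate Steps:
K = 159194 (K = -7 + (-399)**2 = -7 + 159201 = 159194)
T = 106964
T - K = 106964 - 1*159194 = 106964 - 159194 = -52230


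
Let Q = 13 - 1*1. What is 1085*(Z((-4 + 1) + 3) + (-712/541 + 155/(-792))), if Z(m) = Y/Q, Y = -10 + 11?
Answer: -664077505/428472 ≈ -1549.9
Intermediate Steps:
Y = 1
Q = 12 (Q = 13 - 1 = 12)
Z(m) = 1/12
1085*(Z((-4 + 1) + 3) + (-712/541 + 155/(-792))) = 1085*(1/12 + (-712/541 + 155/(-792))) = 1085*(1/12 + (-712*1/541 + 155*(-1/792))) = 1085*(1/12 + (-712/541 - 155/792)) = 1085*(1/12 - 647759/428472) = 1085*(-612053/428472) = -664077505/428472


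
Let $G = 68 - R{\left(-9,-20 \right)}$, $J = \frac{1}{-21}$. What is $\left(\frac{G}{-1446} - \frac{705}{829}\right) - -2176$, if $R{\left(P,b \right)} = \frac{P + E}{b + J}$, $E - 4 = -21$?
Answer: $\frac{548851481228}{252333507} \approx 2175.1$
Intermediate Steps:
$E = -17$ ($E = 4 - 21 = -17$)
$J = - \frac{1}{21} \approx -0.047619$
$R{\left(P,b \right)} = \frac{-17 + P}{- \frac{1}{21} + b}$ ($R{\left(P,b \right)} = \frac{P - 17}{b - \frac{1}{21}} = \frac{-17 + P}{- \frac{1}{21} + b}$)
$G = \frac{28082}{421}$ ($G = 68 - \frac{21 \left(-17 - 9\right)}{-1 + 21 \left(-20\right)} = 68 - 21 \frac{1}{-1 - 420} \left(-26\right) = 68 - 21 \frac{1}{-421} \left(-26\right) = 68 - 21 \left(- \frac{1}{421}\right) \left(-26\right) = 68 - \frac{546}{421} = \frac{28082}{421} \approx 66.703$)
$\left(\frac{G}{-1446} - \frac{705}{829}\right) - -2176 = \left(\frac{28082}{421 \left(-1446\right)} - \frac{705}{829}\right) - -2176 = \left(\frac{28082}{421} \left(- \frac{1}{1446}\right) - \frac{705}{829}\right) + 2176 = \left(- \frac{14041}{304383} - \frac{705}{829}\right) + 2176 = - \frac{226230004}{252333507} + 2176 = \frac{548851481228}{252333507}$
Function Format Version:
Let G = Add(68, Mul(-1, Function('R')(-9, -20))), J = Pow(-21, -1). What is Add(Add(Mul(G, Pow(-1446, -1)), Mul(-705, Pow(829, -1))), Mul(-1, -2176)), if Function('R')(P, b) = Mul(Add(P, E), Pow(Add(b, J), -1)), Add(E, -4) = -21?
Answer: Rational(548851481228, 252333507) ≈ 2175.1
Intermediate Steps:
E = -17 (E = Add(4, -21) = -17)
J = Rational(-1, 21) ≈ -0.047619
Function('R')(P, b) = Mul(Pow(Add(Rational(-1, 21), b), -1), Add(-17, P)) (Function('R')(P, b) = Mul(Add(P, -17), Pow(Add(b, Rational(-1, 21)), -1)) = Mul(Add(-17, P), Pow(Add(Rational(-1, 21), b), -1)) = Mul(Pow(Add(Rational(-1, 21), b), -1), Add(-17, P)))
G = Rational(28082, 421) (G = Add(68, Mul(-1, Mul(21, Pow(Add(-1, Mul(21, -20)), -1), Add(-17, -9)))) = Add(68, Mul(-1, Mul(21, Pow(Add(-1, -420), -1), -26))) = Add(68, Mul(-1, Mul(21, Pow(-421, -1), -26))) = Add(68, Mul(-1, Mul(21, Rational(-1, 421), -26))) = Add(68, Mul(-1, Rational(546, 421))) = Add(68, Rational(-546, 421)) = Rational(28082, 421) ≈ 66.703)
Add(Add(Mul(G, Pow(-1446, -1)), Mul(-705, Pow(829, -1))), Mul(-1, -2176)) = Add(Add(Mul(Rational(28082, 421), Pow(-1446, -1)), Mul(-705, Pow(829, -1))), Mul(-1, -2176)) = Add(Add(Mul(Rational(28082, 421), Rational(-1, 1446)), Mul(-705, Rational(1, 829))), 2176) = Add(Add(Rational(-14041, 304383), Rational(-705, 829)), 2176) = Add(Rational(-226230004, 252333507), 2176) = Rational(548851481228, 252333507)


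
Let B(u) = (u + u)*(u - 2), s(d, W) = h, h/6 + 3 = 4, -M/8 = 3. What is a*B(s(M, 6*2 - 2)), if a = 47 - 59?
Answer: -576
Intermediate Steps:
M = -24 (M = -8*3 = -24)
h = 6 (h = -18 + 6*4 = -18 + 24 = 6)
s(d, W) = 6
B(u) = 2*u*(-2 + u) (B(u) = (2*u)*(-2 + u) = 2*u*(-2 + u))
a = -12
a*B(s(M, 6*2 - 2)) = -24*6*(-2 + 6) = -24*6*4 = -12*48 = -576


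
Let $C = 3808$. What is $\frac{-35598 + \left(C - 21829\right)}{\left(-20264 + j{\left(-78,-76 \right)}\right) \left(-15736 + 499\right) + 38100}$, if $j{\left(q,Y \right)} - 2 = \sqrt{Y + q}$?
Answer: $- \frac{919774946227}{5296614914243759} - \frac{90776967 i \sqrt{154}}{10593229828487518} \approx -0.00017365 - 1.0634 \cdot 10^{-7} i$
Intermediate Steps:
$j{\left(q,Y \right)} = 2 + \sqrt{Y + q}$
$\frac{-35598 + \left(C - 21829\right)}{\left(-20264 + j{\left(-78,-76 \right)}\right) \left(-15736 + 499\right) + 38100} = \frac{-35598 + \left(3808 - 21829\right)}{\left(-20264 + \left(2 + \sqrt{-76 - 78}\right)\right) \left(-15736 + 499\right) + 38100} = \frac{-35598 - 18021}{\left(-20264 + \left(2 + \sqrt{-154}\right)\right) \left(-15237\right) + 38100} = - \frac{53619}{\left(-20264 + \left(2 + i \sqrt{154}\right)\right) \left(-15237\right) + 38100} = - \frac{53619}{\left(-20262 + i \sqrt{154}\right) \left(-15237\right) + 38100} = - \frac{53619}{\left(308732094 - 15237 i \sqrt{154}\right) + 38100} = - \frac{53619}{308770194 - 15237 i \sqrt{154}}$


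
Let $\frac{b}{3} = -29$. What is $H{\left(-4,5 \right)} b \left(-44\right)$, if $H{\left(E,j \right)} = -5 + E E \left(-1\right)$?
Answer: $-80388$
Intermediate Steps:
$H{\left(E,j \right)} = -5 - E^{2}$ ($H{\left(E,j \right)} = -5 + E^{2} \left(-1\right) = -5 - E^{2}$)
$b = -87$ ($b = 3 \left(-29\right) = -87$)
$H{\left(-4,5 \right)} b \left(-44\right) = \left(-5 - \left(-4\right)^{2}\right) \left(-87\right) \left(-44\right) = \left(-5 - 16\right) \left(-87\right) \left(-44\right) = \left(-21\right) \left(-87\right) \left(-44\right) = 1827 \left(-44\right) = -80388$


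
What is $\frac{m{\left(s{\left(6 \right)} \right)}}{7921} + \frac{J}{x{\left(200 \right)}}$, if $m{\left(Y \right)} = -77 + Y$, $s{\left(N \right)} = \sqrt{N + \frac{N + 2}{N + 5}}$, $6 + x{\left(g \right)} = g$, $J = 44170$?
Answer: $\frac{174927816}{768337} + \frac{\sqrt{814}}{87131} \approx 227.67$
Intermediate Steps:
$x{\left(g \right)} = -6 + g$
$s{\left(N \right)} = \sqrt{N + \frac{2 + N}{5 + N}}$
$\frac{m{\left(s{\left(6 \right)} \right)}}{7921} + \frac{J}{x{\left(200 \right)}} = \frac{-77 + \sqrt{\frac{2 + 6 + 6 \left(5 + 6\right)}{5 + 6}}}{7921} + \frac{44170}{-6 + 200} = \left(-77 + \sqrt{\frac{2 + 6 + 6 \cdot 11}{11}}\right) \frac{1}{7921} + \frac{44170}{194} = \left(-77 + \sqrt{\frac{2 + 6 + 66}{11}}\right) \frac{1}{7921} + 44170 \cdot \frac{1}{194} = \left(-77 + \sqrt{\frac{1}{11} \cdot 74}\right) \frac{1}{7921} + \frac{22085}{97} = \left(-77 + \sqrt{\frac{74}{11}}\right) \frac{1}{7921} + \frac{22085}{97} = \left(-77 + \frac{\sqrt{814}}{11}\right) \frac{1}{7921} + \frac{22085}{97} = \left(- \frac{77}{7921} + \frac{\sqrt{814}}{87131}\right) + \frac{22085}{97} = \frac{174927816}{768337} + \frac{\sqrt{814}}{87131}$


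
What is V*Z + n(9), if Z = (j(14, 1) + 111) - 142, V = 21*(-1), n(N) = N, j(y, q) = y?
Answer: 366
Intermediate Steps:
V = -21
Z = -17 (Z = (14 + 111) - 142 = 125 - 142 = -17)
V*Z + n(9) = -21*(-17) + 9 = 357 + 9 = 366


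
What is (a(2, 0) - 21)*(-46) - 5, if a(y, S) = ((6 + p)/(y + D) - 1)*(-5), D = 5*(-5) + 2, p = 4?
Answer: 13051/21 ≈ 621.48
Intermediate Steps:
D = -23 (D = -25 + 2 = -23)
a(y, S) = 5 - 50/(-23 + y) (a(y, S) = ((6 + 4)/(y - 23) - 1)*(-5) = (10/(-23 + y) - 1)*(-5) = (-1 + 10/(-23 + y))*(-5) = 5 - 50/(-23 + y))
(a(2, 0) - 21)*(-46) - 5 = (5*(-33 + 2)/(-23 + 2) - 21)*(-46) - 5 = (5*(-31)/(-21) - 21)*(-46) - 5 = (5*(-1/21)*(-31) - 21)*(-46) - 5 = (155/21 - 21)*(-46) - 5 = -286/21*(-46) - 5 = 13156/21 - 5 = 13051/21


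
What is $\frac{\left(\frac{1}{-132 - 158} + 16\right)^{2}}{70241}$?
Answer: $\frac{21520321}{5907268100} \approx 0.003643$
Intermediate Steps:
$\frac{\left(\frac{1}{-132 - 158} + 16\right)^{2}}{70241} = \left(\frac{1}{-290} + 16\right)^{2} \cdot \frac{1}{70241} = \left(- \frac{1}{290} + 16\right)^{2} \cdot \frac{1}{70241} = \left(\frac{4639}{290}\right)^{2} \cdot \frac{1}{70241} = \frac{21520321}{84100} \cdot \frac{1}{70241} = \frac{21520321}{5907268100}$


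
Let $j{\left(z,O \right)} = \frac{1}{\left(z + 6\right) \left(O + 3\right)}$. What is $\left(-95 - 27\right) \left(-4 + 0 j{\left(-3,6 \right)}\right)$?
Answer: $488$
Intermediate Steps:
$j{\left(z,O \right)} = \frac{1}{\left(3 + O\right) \left(6 + z\right)}$ ($j{\left(z,O \right)} = \frac{1}{\left(6 + z\right) \left(3 + O\right)} = \frac{1}{\left(3 + O\right) \left(6 + z\right)}$)
$\left(-95 - 27\right) \left(-4 + 0 j{\left(-3,6 \right)}\right) = \left(-95 - 27\right) \left(-4 + \frac{0}{18 + 3 \left(-3\right) + 6 \cdot 6 + 6 \left(-3\right)}\right) = - 122 \left(-4 + \frac{0}{18 - 9 + 36 - 18}\right) = - 122 \left(-4 + \frac{0}{27}\right) = - 122 \left(-4 + 0 \cdot \frac{1}{27}\right) = - 122 \left(-4 + 0\right) = \left(-122\right) \left(-4\right) = 488$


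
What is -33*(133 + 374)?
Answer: -16731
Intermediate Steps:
-33*(133 + 374) = -33*507 = -16731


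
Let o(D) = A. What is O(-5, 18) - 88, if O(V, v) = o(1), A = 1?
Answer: -87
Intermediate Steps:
o(D) = 1
O(V, v) = 1
O(-5, 18) - 88 = 1 - 88 = -87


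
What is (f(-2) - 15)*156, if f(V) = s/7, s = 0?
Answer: -2340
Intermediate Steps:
f(V) = 0 (f(V) = 0/7 = 0*(⅐) = 0)
(f(-2) - 15)*156 = (0 - 15)*156 = -15*156 = -2340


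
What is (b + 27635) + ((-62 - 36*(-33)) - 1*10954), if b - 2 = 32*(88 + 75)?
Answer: 23025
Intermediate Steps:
b = 5218 (b = 2 + 32*(88 + 75) = 2 + 32*163 = 2 + 5216 = 5218)
(b + 27635) + ((-62 - 36*(-33)) - 1*10954) = (5218 + 27635) + ((-62 - 36*(-33)) - 1*10954) = 32853 + ((-62 + 1188) - 10954) = 32853 + (1126 - 10954) = 32853 - 9828 = 23025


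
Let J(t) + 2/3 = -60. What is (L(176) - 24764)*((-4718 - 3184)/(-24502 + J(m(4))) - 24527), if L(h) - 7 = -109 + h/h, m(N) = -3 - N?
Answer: 22469529148775/36844 ≈ 6.0986e+8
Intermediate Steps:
J(t) = -182/3 (J(t) = -⅔ - 60 = -182/3)
L(h) = -101 (L(h) = 7 + (-109 + h/h) = 7 + (-109 + 1) = 7 - 108 = -101)
(L(176) - 24764)*((-4718 - 3184)/(-24502 + J(m(4))) - 24527) = (-101 - 24764)*((-4718 - 3184)/(-24502 - 182/3) - 24527) = -24865*(-7902/(-73688/3) - 24527) = -24865*(-7902*(-3/73688) - 24527) = -24865*(11853/36844 - 24527) = -24865*(-903660935/36844) = 22469529148775/36844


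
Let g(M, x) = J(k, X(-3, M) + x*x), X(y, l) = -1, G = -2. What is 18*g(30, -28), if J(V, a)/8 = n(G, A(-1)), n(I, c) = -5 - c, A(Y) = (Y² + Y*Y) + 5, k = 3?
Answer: -1728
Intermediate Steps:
A(Y) = 5 + 2*Y² (A(Y) = (Y² + Y²) + 5 = 2*Y² + 5 = 5 + 2*Y²)
J(V, a) = -96 (J(V, a) = 8*(-5 - (5 + 2*(-1)²)) = 8*(-5 - (5 + 2*1)) = 8*(-5 - (5 + 2)) = 8*(-5 - 1*7) = 8*(-5 - 7) = 8*(-12) = -96)
g(M, x) = -96
18*g(30, -28) = 18*(-96) = -1728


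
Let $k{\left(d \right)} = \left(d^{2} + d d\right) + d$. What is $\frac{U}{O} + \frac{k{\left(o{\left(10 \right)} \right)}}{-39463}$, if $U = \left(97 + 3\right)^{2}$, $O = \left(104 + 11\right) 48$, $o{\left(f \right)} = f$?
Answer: $\frac{4918385}{2722947} \approx 1.8063$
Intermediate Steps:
$O = 5520$ ($O = 115 \cdot 48 = 5520$)
$k{\left(d \right)} = d + 2 d^{2}$ ($k{\left(d \right)} = \left(d^{2} + d^{2}\right) + d = 2 d^{2} + d = d + 2 d^{2}$)
$U = 10000$ ($U = 100^{2} = 10000$)
$\frac{U}{O} + \frac{k{\left(o{\left(10 \right)} \right)}}{-39463} = \frac{10000}{5520} + \frac{10 \left(1 + 2 \cdot 10\right)}{-39463} = 10000 \cdot \frac{1}{5520} + 10 \left(1 + 20\right) \left(- \frac{1}{39463}\right) = \frac{125}{69} + 10 \cdot 21 \left(- \frac{1}{39463}\right) = \frac{125}{69} + 210 \left(- \frac{1}{39463}\right) = \frac{125}{69} - \frac{210}{39463} = \frac{4918385}{2722947}$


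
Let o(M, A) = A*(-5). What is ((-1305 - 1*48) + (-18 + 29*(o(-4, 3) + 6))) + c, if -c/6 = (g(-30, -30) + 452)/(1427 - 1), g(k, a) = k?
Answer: -1164882/713 ≈ -1633.8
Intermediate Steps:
o(M, A) = -5*A
c = -1266/713 (c = -6*(-30 + 452)/(1427 - 1) = -2532/1426 = -6*211/713 = -1266/713 ≈ -1.7756)
((-1305 - 1*48) + (-18 + 29*(o(-4, 3) + 6))) + c = ((-1305 - 1*48) + (-18 + 29*(-5*3 + 6))) - 1266/713 = ((-1305 - 48) + (-18 + 29*(-15 + 6))) - 1266/713 = (-1353 + (-18 + 29*(-9))) - 1266/713 = (-1353 + (-18 - 261)) - 1266/713 = (-1353 - 279) - 1266/713 = -1632 - 1266/713 = -1164882/713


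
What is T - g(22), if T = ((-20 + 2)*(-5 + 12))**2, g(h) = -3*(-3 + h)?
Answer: 15933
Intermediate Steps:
g(h) = 9 - 3*h
T = 15876 (T = (-18*7)**2 = (-126)**2 = 15876)
T - g(22) = 15876 - (9 - 3*22) = 15876 - (9 - 66) = 15876 - 1*(-57) = 15876 + 57 = 15933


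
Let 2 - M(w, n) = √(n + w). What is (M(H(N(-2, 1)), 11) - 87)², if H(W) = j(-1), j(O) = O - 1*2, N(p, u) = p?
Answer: 7233 + 340*√2 ≈ 7713.8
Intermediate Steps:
j(O) = -2 + O (j(O) = O - 2 = -2 + O)
H(W) = -3 (H(W) = -2 - 1 = -3)
M(w, n) = 2 - √(n + w)
(M(H(N(-2, 1)), 11) - 87)² = ((2 - √(11 - 3)) - 87)² = ((2 - √8) - 87)² = ((2 - 2*√2) - 87)² = (-85 - 2*√2)²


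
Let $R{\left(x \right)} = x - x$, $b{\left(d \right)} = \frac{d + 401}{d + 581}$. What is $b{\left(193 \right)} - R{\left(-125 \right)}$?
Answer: $\frac{33}{43} \approx 0.76744$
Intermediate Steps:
$b{\left(d \right)} = \frac{401 + d}{581 + d}$
$R{\left(x \right)} = 0$
$b{\left(193 \right)} - R{\left(-125 \right)} = \frac{401 + 193}{581 + 193} - 0 = \frac{1}{774} \cdot 594 + 0 = \frac{33}{43} + 0 = \frac{33}{43}$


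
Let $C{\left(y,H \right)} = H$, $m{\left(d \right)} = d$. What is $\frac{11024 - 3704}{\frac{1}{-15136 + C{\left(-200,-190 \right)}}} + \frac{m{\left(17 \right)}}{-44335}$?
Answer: $- \frac{4973780497217}{44335} \approx -1.1219 \cdot 10^{8}$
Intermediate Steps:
$\frac{11024 - 3704}{\frac{1}{-15136 + C{\left(-200,-190 \right)}}} + \frac{m{\left(17 \right)}}{-44335} = \frac{11024 - 3704}{\frac{1}{-15136 - 190}} + \frac{17}{-44335} = \frac{11024 - 3704}{\frac{1}{-15326}} + 17 \left(- \frac{1}{44335}\right) = \frac{7320}{- \frac{1}{15326}} - \frac{17}{44335} = 7320 \left(-15326\right) - \frac{17}{44335} = -112186320 - \frac{17}{44335} = - \frac{4973780497217}{44335}$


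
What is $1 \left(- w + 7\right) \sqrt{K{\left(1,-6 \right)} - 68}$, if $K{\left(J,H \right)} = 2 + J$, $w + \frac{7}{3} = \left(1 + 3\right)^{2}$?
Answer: $- \frac{20 i \sqrt{65}}{3} \approx - 53.748 i$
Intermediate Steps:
$w = \frac{41}{3}$ ($w = - \frac{7}{3} + \left(1 + 3\right)^{2} = - \frac{7}{3} + 4^{2} = - \frac{7}{3} + 16 = \frac{41}{3} \approx 13.667$)
$1 \left(- w + 7\right) \sqrt{K{\left(1,-6 \right)} - 68} = 1 \left(\left(-1\right) \frac{41}{3} + 7\right) \sqrt{\left(2 + 1\right) - 68} = 1 \left(- \frac{41}{3} + 7\right) \sqrt{3 - 68} = 1 \left(- \frac{20}{3}\right) \sqrt{-65} = - \frac{20 i \sqrt{65}}{3}$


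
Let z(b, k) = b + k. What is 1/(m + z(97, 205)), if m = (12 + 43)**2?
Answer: 1/3327 ≈ 0.00030057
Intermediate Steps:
m = 3025 (m = 55**2 = 3025)
1/(m + z(97, 205)) = 1/(3025 + (97 + 205)) = 1/(3025 + 302) = 1/3327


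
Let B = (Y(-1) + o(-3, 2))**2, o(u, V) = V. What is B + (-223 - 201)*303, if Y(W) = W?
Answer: -128471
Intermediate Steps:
B = 1 (B = (-1 + 2)**2 = 1**2 = 1)
B + (-223 - 201)*303 = 1 + (-223 - 201)*303 = 1 - 424*303 = 1 - 128472 = -128471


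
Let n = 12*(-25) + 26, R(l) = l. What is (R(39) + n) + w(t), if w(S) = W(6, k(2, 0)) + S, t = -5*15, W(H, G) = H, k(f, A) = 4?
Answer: -304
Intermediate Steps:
t = -75
w(S) = 6 + S
n = -274 (n = -300 + 26 = -274)
(R(39) + n) + w(t) = (39 - 274) + (6 - 75) = -235 - 69 = -304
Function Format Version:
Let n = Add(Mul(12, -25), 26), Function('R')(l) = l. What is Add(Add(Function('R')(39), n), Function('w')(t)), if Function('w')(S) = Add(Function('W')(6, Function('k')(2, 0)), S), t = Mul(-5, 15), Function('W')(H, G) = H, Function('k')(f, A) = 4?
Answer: -304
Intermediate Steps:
t = -75
Function('w')(S) = Add(6, S)
n = -274 (n = Add(-300, 26) = -274)
Add(Add(Function('R')(39), n), Function('w')(t)) = Add(Add(39, -274), Add(6, -75)) = Add(-235, -69) = -304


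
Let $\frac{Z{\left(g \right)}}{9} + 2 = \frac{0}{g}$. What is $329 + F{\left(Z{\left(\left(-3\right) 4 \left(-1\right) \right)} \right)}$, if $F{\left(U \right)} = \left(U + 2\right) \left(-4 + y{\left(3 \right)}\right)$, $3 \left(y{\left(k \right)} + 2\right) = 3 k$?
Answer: $377$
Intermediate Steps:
$y{\left(k \right)} = -2 + k$ ($y{\left(k \right)} = -2 + \frac{3 k}{3} = -2 + k$)
$Z{\left(g \right)} = -18$ ($Z{\left(g \right)} = -18 + 9 \frac{0}{g} = -18 + 9 \cdot 0 = -18 + 0 = -18$)
$F{\left(U \right)} = -6 - 3 U$ ($F{\left(U \right)} = \left(U + 2\right) \left(-4 + \left(-2 + 3\right)\right) = \left(2 + U\right) \left(-4 + 1\right) = \left(2 + U\right) \left(-3\right) = -6 - 3 U$)
$329 + F{\left(Z{\left(\left(-3\right) 4 \left(-1\right) \right)} \right)} = 329 - -48 = 329 + \left(-6 + 54\right) = 329 + 48 = 377$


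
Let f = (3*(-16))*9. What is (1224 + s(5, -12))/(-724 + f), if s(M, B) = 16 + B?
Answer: -307/289 ≈ -1.0623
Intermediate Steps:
f = -432 (f = -48*9 = -432)
(1224 + s(5, -12))/(-724 + f) = (1224 + (16 - 12))/(-724 - 432) = (1224 + 4)/(-1156) = 1228*(-1/1156) = -307/289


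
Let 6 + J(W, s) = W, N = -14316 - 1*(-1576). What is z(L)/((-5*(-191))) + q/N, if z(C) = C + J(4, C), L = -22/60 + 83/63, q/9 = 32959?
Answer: -2549663747/109500300 ≈ -23.285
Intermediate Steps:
q = 296631 (q = 9*32959 = 296631)
L = 599/630 (L = -22*1/60 + 83*(1/63) = -11/30 + 83/63 = 599/630 ≈ 0.95079)
N = -12740 (N = -14316 + 1576 = -12740)
J(W, s) = -6 + W
z(C) = -2 + C (z(C) = C + (-6 + 4) = C - 2 = -2 + C)
z(L)/((-5*(-191))) + q/N = (-2 + 599/630)/((-5*(-191))) + 296631/(-12740) = -661/630/955 + 296631*(-1/12740) = -661/630*1/955 - 296631/12740 = -661/601650 - 296631/12740 = -2549663747/109500300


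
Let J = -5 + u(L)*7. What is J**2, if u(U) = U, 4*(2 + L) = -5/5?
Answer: 6889/16 ≈ 430.56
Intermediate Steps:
L = -9/4 (L = -2 + (-5/5)/4 = -2 + (-5*1/5)/4 = -2 + (1/4)*(-1) = -2 - 1/4 = -9/4 ≈ -2.2500)
J = -83/4 (J = -5 - 9/4*7 = -5 - 63/4 = -83/4 ≈ -20.750)
J**2 = (-83/4)**2 = 6889/16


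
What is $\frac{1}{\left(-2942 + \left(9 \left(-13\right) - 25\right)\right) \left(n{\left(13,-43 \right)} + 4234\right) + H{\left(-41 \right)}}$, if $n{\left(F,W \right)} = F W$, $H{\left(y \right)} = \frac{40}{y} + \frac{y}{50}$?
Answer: $- \frac{2050}{23234088681} \approx -8.8232 \cdot 10^{-8}$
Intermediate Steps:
$H{\left(y \right)} = \frac{40}{y} + \frac{y}{50}$ ($H{\left(y \right)} = \frac{40}{y} + y \frac{1}{50} = \frac{40}{y} + \frac{y}{50}$)
$\frac{1}{\left(-2942 + \left(9 \left(-13\right) - 25\right)\right) \left(n{\left(13,-43 \right)} + 4234\right) + H{\left(-41 \right)}} = \frac{1}{\left(-2942 + \left(9 \left(-13\right) - 25\right)\right) \left(13 \left(-43\right) + 4234\right) + \left(\frac{40}{-41} + \frac{1}{50} \left(-41\right)\right)} = \frac{1}{\left(-2942 - 142\right) \left(-559 + 4234\right) + \left(40 \left(- \frac{1}{41}\right) - \frac{41}{50}\right)} = \frac{1}{\left(-2942 - 142\right) 3675 - \frac{3681}{2050}} = \frac{1}{\left(-3084\right) 3675 - \frac{3681}{2050}} = \frac{1}{-11333700 - \frac{3681}{2050}} = \frac{1}{- \frac{23234088681}{2050}} = - \frac{2050}{23234088681}$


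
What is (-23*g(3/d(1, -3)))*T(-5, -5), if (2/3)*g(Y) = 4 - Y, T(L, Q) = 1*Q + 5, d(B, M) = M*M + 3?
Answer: 0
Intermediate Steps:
d(B, M) = 3 + M**2 (d(B, M) = M**2 + 3 = 3 + M**2)
T(L, Q) = 5 + Q (T(L, Q) = Q + 5 = 5 + Q)
g(Y) = 6 - 3*Y/2 (g(Y) = 3*(4 - Y)/2 = 6 - 3*Y/2)
(-23*g(3/d(1, -3)))*T(-5, -5) = (-23*(6 - 9/(2*(3 + (-3)**2))))*(5 - 5) = -23*(6 - 9/(2*(3 + 9)))*0 = -23*(6 - 9/(2*12))*0 = -23*(6 - 3/2*1/4)*0 = -23*(6 - 3/8)*0 = -23*45/8*0 = -1035/8*0 = 0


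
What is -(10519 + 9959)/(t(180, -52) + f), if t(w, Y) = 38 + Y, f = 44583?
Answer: -20478/44569 ≈ -0.45947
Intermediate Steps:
-(10519 + 9959)/(t(180, -52) + f) = -(10519 + 9959)/((38 - 52) + 44583) = -20478/(-14 + 44583) = -20478/44569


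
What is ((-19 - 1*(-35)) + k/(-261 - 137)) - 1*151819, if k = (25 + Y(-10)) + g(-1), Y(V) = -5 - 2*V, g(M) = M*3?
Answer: -60417631/398 ≈ -1.5180e+5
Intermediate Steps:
g(M) = 3*M
k = 37 (k = (25 + (-5 - 2*(-10))) + 3*(-1) = (25 + (-5 + 20)) - 3 = (25 + 15) - 3 = 40 - 3 = 37)
((-19 - 1*(-35)) + k/(-261 - 137)) - 1*151819 = ((-19 - 1*(-35)) + 37/(-261 - 137)) - 1*151819 = ((-19 + 35) + 37/(-398)) - 151819 = (16 + 37*(-1/398)) - 151819 = (16 - 37/398) - 151819 = 6331/398 - 151819 = -60417631/398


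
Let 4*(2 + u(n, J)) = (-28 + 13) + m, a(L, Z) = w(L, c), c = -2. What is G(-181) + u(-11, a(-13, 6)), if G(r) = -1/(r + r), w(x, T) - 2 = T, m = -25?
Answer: -4343/362 ≈ -11.997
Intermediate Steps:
w(x, T) = 2 + T
a(L, Z) = 0 (a(L, Z) = 2 - 2 = 0)
u(n, J) = -12 (u(n, J) = -2 + ((-28 + 13) - 25)/4 = -2 + (-15 - 25)/4 = -2 + (1/4)*(-40) = -2 - 10 = -12)
G(r) = -1/(2*r)
G(-181) + u(-11, a(-13, 6)) = -1/2/(-181) - 12 = -1/2*(-1/181) - 12 = 1/362 - 12 = -4343/362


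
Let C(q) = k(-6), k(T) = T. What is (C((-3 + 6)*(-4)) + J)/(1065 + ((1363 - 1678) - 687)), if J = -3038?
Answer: -3044/63 ≈ -48.317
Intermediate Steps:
C(q) = -6
(C((-3 + 6)*(-4)) + J)/(1065 + ((1363 - 1678) - 687)) = (-6 - 3038)/(1065 + ((1363 - 1678) - 687)) = -3044/(1065 + (-315 - 687)) = -3044/(1065 - 1002) = -3044/63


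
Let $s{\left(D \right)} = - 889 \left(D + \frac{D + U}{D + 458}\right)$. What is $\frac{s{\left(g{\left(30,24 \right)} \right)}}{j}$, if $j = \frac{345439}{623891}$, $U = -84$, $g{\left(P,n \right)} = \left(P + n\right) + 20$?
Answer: $- \frac{1559248975603}{13126682} \approx -1.1878 \cdot 10^{5}$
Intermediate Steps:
$g{\left(P,n \right)} = 20 + P + n$
$s{\left(D \right)} = - 889 D - \frac{889 \left(-84 + D\right)}{458 + D}$ ($s{\left(D \right)} = - 889 \left(D + \frac{D - 84}{D + 458}\right) = - 889 \left(D + \frac{-84 + D}{458 + D}\right) = - 889 D - \frac{889 \left(-84 + D\right)}{458 + D}$)
$j = \frac{345439}{623891}$ ($j = 345439 \cdot \frac{1}{623891} = \frac{345439}{623891} \approx 0.55369$)
$\frac{s{\left(g{\left(30,24 \right)} \right)}}{j} = \frac{889 \frac{1}{458 + \left(20 + 30 + 24\right)} \left(84 - \left(20 + 30 + 24\right)^{2} - 459 \left(20 + 30 + 24\right)\right)}{\frac{345439}{623891}} = \frac{889 \left(84 - 74^{2} - 33966\right)}{458 + 74} \cdot \frac{623891}{345439} = \frac{889 \left(84 - 5476 - 33966\right)}{532} \cdot \frac{623891}{345439} = 889 \cdot \frac{1}{532} \left(84 - 5476 - 33966\right) \frac{623891}{345439} = 889 \cdot \frac{1}{532} \left(-39358\right) \frac{623891}{345439} = \left(- \frac{2499233}{38}\right) \frac{623891}{345439} = - \frac{1559248975603}{13126682}$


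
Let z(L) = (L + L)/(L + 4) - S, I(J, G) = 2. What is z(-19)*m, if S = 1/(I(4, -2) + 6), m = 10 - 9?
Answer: 289/120 ≈ 2.4083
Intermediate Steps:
m = 1
S = ⅛ (S = 1/(2 + 6) = 1/8 = ⅛ ≈ 0.12500)
z(L) = -⅛ + 2*L/(4 + L) (z(L) = (L + L)/(L + 4) - 1*⅛ = (2*L)/(4 + L) - ⅛ = 2*L/(4 + L) - ⅛ = -⅛ + 2*L/(4 + L))
z(-19)*m = ((-4 + 15*(-19))/(8*(4 - 19)))*1 = ((⅛)*(-4 - 285)/(-15))*1 = ((⅛)*(-1/15)*(-289))*1 = (289/120)*1 = 289/120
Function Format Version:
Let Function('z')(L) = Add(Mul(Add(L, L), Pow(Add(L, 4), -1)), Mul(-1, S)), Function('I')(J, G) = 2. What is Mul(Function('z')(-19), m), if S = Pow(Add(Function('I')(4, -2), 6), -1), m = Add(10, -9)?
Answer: Rational(289, 120) ≈ 2.4083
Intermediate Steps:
m = 1
S = Rational(1, 8) (S = Pow(Add(2, 6), -1) = Pow(8, -1) = Rational(1, 8) ≈ 0.12500)
Function('z')(L) = Add(Rational(-1, 8), Mul(2, L, Pow(Add(4, L), -1))) (Function('z')(L) = Add(Mul(Add(L, L), Pow(Add(L, 4), -1)), Mul(-1, Rational(1, 8))) = Add(Mul(Mul(2, L), Pow(Add(4, L), -1)), Rational(-1, 8)) = Add(Mul(2, L, Pow(Add(4, L), -1)), Rational(-1, 8)) = Add(Rational(-1, 8), Mul(2, L, Pow(Add(4, L), -1))))
Mul(Function('z')(-19), m) = Mul(Mul(Rational(1, 8), Pow(Add(4, -19), -1), Add(-4, Mul(15, -19))), 1) = Mul(Mul(Rational(1, 8), Pow(-15, -1), Add(-4, -285)), 1) = Mul(Mul(Rational(1, 8), Rational(-1, 15), -289), 1) = Mul(Rational(289, 120), 1) = Rational(289, 120)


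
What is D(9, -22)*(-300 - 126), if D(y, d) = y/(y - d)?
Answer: -3834/31 ≈ -123.68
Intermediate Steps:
D(9, -22)*(-300 - 126) = (9/(9 - 1*(-22)))*(-300 - 126) = (9/(9 + 22))*(-426) = (9/31)*(-426) = -3834/31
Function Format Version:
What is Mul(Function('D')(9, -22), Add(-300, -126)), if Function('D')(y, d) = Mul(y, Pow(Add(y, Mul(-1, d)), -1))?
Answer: Rational(-3834, 31) ≈ -123.68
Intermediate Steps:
Mul(Function('D')(9, -22), Add(-300, -126)) = Mul(Mul(9, Pow(Add(9, Mul(-1, -22)), -1)), Add(-300, -126)) = Mul(Mul(9, Pow(Add(9, 22), -1)), -426) = Mul(Mul(9, Pow(31, -1)), -426) = Mul(Mul(9, Rational(1, 31)), -426) = Mul(Rational(9, 31), -426) = Rational(-3834, 31)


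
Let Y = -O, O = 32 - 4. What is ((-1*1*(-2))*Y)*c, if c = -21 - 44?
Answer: 3640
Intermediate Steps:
O = 28
Y = -28 (Y = -1*28 = -28)
c = -65
((-1*1*(-2))*Y)*c = ((-1*1*(-2))*(-28))*(-65) = (-1*(-2)*(-28))*(-65) = (2*(-28))*(-65) = -56*(-65) = 3640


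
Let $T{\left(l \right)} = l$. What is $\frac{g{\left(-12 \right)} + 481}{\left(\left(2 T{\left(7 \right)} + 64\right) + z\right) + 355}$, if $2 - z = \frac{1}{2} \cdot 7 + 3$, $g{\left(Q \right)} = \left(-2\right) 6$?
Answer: $\frac{938}{857} \approx 1.0945$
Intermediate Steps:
$g{\left(Q \right)} = -12$
$z = - \frac{9}{2}$ ($z = 2 - \left(\frac{1}{2} \cdot 7 + 3\right) = 2 - \left(\frac{7}{2} + 3\right) = 2 - \frac{13}{2} = - \frac{9}{2} \approx -4.5$)
$\frac{g{\left(-12 \right)} + 481}{\left(\left(2 T{\left(7 \right)} + 64\right) + z\right) + 355} = \frac{-12 + 481}{\left(\left(2 \cdot 7 + 64\right) - \frac{9}{2}\right) + 355} = \frac{469}{\left(\left(14 + 64\right) - \frac{9}{2}\right) + 355} = \frac{469}{\left(78 - \frac{9}{2}\right) + 355} = \frac{469}{\frac{147}{2} + 355} = \frac{469}{\frac{857}{2}} = 469 \cdot \frac{2}{857} = \frac{938}{857}$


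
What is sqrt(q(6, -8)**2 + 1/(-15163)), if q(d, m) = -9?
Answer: sqrt(18623226926)/15163 ≈ 9.0000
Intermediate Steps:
sqrt(q(6, -8)**2 + 1/(-15163)) = sqrt((-9)**2 + 1/(-15163)) = sqrt(81 - 1/15163) = sqrt(1228202/15163) = sqrt(18623226926)/15163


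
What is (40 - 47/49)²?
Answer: 3659569/2401 ≈ 1524.2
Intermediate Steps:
(40 - 47/49)² = (1913/49)² = 3659569/2401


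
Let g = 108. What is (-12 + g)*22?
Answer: 2112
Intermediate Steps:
(-12 + g)*22 = (-12 + 108)*22 = 96*22 = 2112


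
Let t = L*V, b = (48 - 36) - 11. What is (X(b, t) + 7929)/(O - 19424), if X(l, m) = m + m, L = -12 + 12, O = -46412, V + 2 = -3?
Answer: -7929/65836 ≈ -0.12044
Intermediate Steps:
V = -5 (V = -2 - 3 = -5)
b = 1 (b = 12 - 11 = 1)
L = 0
t = 0 (t = 0*(-5) = 0)
X(l, m) = 2*m
(X(b, t) + 7929)/(O - 19424) = (2*0 + 7929)/(-46412 - 19424) = (0 + 7929)/(-65836) = 7929*(-1/65836) = -7929/65836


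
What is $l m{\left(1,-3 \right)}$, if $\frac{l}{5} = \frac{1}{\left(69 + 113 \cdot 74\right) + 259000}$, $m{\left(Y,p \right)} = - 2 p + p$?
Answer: $\frac{15}{267431} \approx 5.6089 \cdot 10^{-5}$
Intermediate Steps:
$m{\left(Y,p \right)} = - p$
$l = \frac{5}{267431}$ ($l = \frac{5}{\left(69 + 113 \cdot 74\right) + 259000} = \frac{5}{\left(69 + 8362\right) + 259000} = \frac{5}{8431 + 259000} = \frac{5}{267431} \approx 1.8696 \cdot 10^{-5}$)
$l m{\left(1,-3 \right)} = \frac{5 \left(\left(-1\right) \left(-3\right)\right)}{267431} = \frac{5}{267431} \cdot 3 = \frac{15}{267431}$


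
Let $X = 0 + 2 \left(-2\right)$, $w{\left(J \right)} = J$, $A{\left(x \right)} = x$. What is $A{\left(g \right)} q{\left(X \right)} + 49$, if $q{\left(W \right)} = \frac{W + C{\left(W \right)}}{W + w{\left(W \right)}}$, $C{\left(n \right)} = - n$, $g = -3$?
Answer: $49$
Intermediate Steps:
$X = -4$ ($X = 0 - 4 = -4$)
$q{\left(W \right)} = 0$ ($q{\left(W \right)} = \frac{W - W}{W + W} = \frac{0}{2 W} = 0 \frac{1}{2 W} = 0$)
$A{\left(g \right)} q{\left(X \right)} + 49 = \left(-3\right) 0 + 49 = 0 + 49 = 49$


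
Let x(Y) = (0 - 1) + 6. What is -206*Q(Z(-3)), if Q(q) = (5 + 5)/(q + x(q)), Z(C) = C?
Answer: -1030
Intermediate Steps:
x(Y) = 5 (x(Y) = -1 + 6 = 5)
Q(q) = 10/(5 + q) (Q(q) = (5 + 5)/(q + 5) = 10/(5 + q))
-206*Q(Z(-3)) = -2060/(5 - 3) = -2060/2 = -206*5 = -1030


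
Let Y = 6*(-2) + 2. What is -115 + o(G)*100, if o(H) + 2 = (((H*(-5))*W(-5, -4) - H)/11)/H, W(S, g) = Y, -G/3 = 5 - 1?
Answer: 1435/11 ≈ 130.45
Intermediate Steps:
G = -12 (G = -3*(5 - 1) = -3*4 = -12)
Y = -10 (Y = -12 + 2 = -10)
W(S, g) = -10
o(H) = 27/11 (o(H) = -2 + (((H*(-5))*(-10) - H)/11)/H = -2 + ((-5*H*(-10) - H)*(1/11))/H = -2 + ((50*H - H)*(1/11))/H = -2 + ((49*H)*(1/11))/H = -2 + (49*H/11)/H = -2 + 49/11 = 27/11)
-115 + o(G)*100 = -115 + (27/11)*100 = -115 + 2700/11 = 1435/11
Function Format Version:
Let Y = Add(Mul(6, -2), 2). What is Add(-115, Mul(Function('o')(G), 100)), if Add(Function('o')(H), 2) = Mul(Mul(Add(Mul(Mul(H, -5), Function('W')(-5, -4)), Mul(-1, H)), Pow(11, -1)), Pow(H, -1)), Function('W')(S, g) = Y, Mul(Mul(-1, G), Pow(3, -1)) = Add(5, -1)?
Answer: Rational(1435, 11) ≈ 130.45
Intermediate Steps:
G = -12 (G = Mul(-3, Add(5, -1)) = Mul(-3, 4) = -12)
Y = -10 (Y = Add(-12, 2) = -10)
Function('W')(S, g) = -10
Function('o')(H) = Rational(27, 11) (Function('o')(H) = Add(-2, Mul(Mul(Add(Mul(Mul(H, -5), -10), Mul(-1, H)), Pow(11, -1)), Pow(H, -1))) = Add(-2, Mul(Mul(Add(Mul(Mul(-5, H), -10), Mul(-1, H)), Rational(1, 11)), Pow(H, -1))) = Add(-2, Mul(Mul(Add(Mul(50, H), Mul(-1, H)), Rational(1, 11)), Pow(H, -1))) = Add(-2, Mul(Mul(Mul(49, H), Rational(1, 11)), Pow(H, -1))) = Add(-2, Mul(Mul(Rational(49, 11), H), Pow(H, -1))) = Add(-2, Rational(49, 11)) = Rational(27, 11))
Add(-115, Mul(Function('o')(G), 100)) = Add(-115, Mul(Rational(27, 11), 100)) = Add(-115, Rational(2700, 11)) = Rational(1435, 11)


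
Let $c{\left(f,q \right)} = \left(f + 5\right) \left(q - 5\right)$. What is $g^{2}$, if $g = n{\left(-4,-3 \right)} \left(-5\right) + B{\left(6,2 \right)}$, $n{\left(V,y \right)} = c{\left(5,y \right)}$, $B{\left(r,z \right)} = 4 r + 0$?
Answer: $179776$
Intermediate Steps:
$B{\left(r,z \right)} = 4 r$
$c{\left(f,q \right)} = \left(-5 + q\right) \left(5 + f\right)$ ($c{\left(f,q \right)} = \left(5 + f\right) \left(-5 + q\right) = \left(-5 + q\right) \left(5 + f\right)$)
$n{\left(V,y \right)} = -50 + 10 y$ ($n{\left(V,y \right)} = -25 - 25 + 5 y + 5 y = -50 + 10 y$)
$g = 424$ ($g = \left(-50 + 10 \left(-3\right)\right) \left(-5\right) + 4 \cdot 6 = \left(-50 - 30\right) \left(-5\right) + 24 = \left(-80\right) \left(-5\right) + 24 = 400 + 24 = 424$)
$g^{2} = 424^{2} = 179776$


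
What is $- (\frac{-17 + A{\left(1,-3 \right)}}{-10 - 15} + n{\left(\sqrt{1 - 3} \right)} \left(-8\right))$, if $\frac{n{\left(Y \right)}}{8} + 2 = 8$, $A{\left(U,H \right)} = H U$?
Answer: $\frac{1916}{5} \approx 383.2$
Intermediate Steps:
$n{\left(Y \right)} = 48$ ($n{\left(Y \right)} = -16 + 8 \cdot 8 = -16 + 64 = 48$)
$- (\frac{-17 + A{\left(1,-3 \right)}}{-10 - 15} + n{\left(\sqrt{1 - 3} \right)} \left(-8\right)) = - (\frac{-17 - 3}{-10 - 15} + 48 \left(-8\right)) = - (\frac{-17 - 3}{-25} - 384) = - (\left(-20\right) \left(- \frac{1}{25}\right) - 384) = - (\frac{4}{5} - 384) = \left(-1\right) \left(- \frac{1916}{5}\right) = \frac{1916}{5}$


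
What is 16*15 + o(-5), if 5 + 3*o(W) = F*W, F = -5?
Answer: 740/3 ≈ 246.67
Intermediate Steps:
o(W) = -5/3 - 5*W/3 (o(W) = -5/3 + (-5*W)/3 = -5/3 - 5*W/3)
16*15 + o(-5) = 16*15 + (-5/3 - 5/3*(-5)) = 240 + (-5/3 + 25/3) = 240 + 20/3 = 740/3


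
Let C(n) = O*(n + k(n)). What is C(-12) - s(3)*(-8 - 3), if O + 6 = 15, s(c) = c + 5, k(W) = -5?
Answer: -65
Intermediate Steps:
s(c) = 5 + c
O = 9 (O = -6 + 15 = 9)
C(n) = -45 + 9*n (C(n) = 9*(n - 5) = 9*(-5 + n) = -45 + 9*n)
C(-12) - s(3)*(-8 - 3) = (-45 + 9*(-12)) - (5 + 3)*(-8 - 3) = (-45 - 108) - 8*(-11) = -153 - 1*(-88) = -153 + 88 = -65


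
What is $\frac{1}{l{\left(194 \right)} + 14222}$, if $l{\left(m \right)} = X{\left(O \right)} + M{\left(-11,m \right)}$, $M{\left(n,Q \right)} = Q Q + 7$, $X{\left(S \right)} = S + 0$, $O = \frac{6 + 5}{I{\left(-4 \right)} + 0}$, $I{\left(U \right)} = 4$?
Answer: $\frac{4}{207471} \approx 1.928 \cdot 10^{-5}$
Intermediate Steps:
$O = \frac{11}{4}$ ($O = \frac{6 + 5}{4 + 0} = \frac{11}{4} \approx 2.75$)
$X{\left(S \right)} = S$
$M{\left(n,Q \right)} = 7 + Q^{2}$ ($M{\left(n,Q \right)} = Q^{2} + 7 = 7 + Q^{2}$)
$l{\left(m \right)} = \frac{39}{4} + m^{2}$ ($l{\left(m \right)} = \frac{11}{4} + \left(7 + m^{2}\right) = \frac{39}{4} + m^{2}$)
$\frac{1}{l{\left(194 \right)} + 14222} = \frac{1}{\left(\frac{39}{4} + 194^{2}\right) + 14222} = \frac{1}{\left(\frac{39}{4} + 37636\right) + 14222} = \frac{1}{\frac{150583}{4} + 14222} = \frac{1}{\frac{207471}{4}} = \frac{4}{207471}$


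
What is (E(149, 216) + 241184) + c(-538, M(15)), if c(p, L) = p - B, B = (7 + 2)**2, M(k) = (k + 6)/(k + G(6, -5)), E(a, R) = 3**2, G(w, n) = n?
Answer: 240574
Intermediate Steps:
E(a, R) = 9
M(k) = (6 + k)/(-5 + k) (M(k) = (k + 6)/(k - 5) = (6 + k)/(-5 + k))
B = 81 (B = 9**2 = 81)
c(p, L) = -81 + p (c(p, L) = p - 1*81 = p - 81 = -81 + p)
(E(149, 216) + 241184) + c(-538, M(15)) = (9 + 241184) + (-81 - 538) = 241193 - 619 = 240574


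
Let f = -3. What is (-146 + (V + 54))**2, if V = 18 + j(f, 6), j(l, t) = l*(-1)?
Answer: 5041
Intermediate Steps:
j(l, t) = -l
V = 21 (V = 18 - 1*(-3) = 18 + 3 = 21)
(-146 + (V + 54))**2 = (-146 + (21 + 54))**2 = (-146 + 75)**2 = (-71)**2 = 5041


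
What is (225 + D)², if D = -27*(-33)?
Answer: 1245456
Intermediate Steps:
D = 891
(225 + D)² = (225 + 891)² = 1116² = 1245456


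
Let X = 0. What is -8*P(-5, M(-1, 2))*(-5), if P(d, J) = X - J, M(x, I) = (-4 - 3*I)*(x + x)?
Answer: -800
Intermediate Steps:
M(x, I) = 2*x*(-4 - 3*I) (M(x, I) = (-4 - 3*I)*(2*x) = 2*x*(-4 - 3*I))
P(d, J) = -J (P(d, J) = 0 - J = -J)
-8*P(-5, M(-1, 2))*(-5) = -(-8)*(-2*(-1)*(4 + 3*2))*(-5) = -(-8)*(-2*(-1)*(4 + 6))*(-5) = -(-8)*(-2*(-1)*10)*(-5) = -(-8)*20*(-5) = -8*(-20)*(-5) = 160*(-5) = -800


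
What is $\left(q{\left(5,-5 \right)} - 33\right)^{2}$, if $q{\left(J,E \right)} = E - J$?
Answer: $1849$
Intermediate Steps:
$\left(q{\left(5,-5 \right)} - 33\right)^{2} = \left(\left(-5 - 5\right) - 33\right)^{2} = \left(-10 - 33\right)^{2} = \left(-43\right)^{2} = 1849$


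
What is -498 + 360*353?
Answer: 126582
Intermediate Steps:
-498 + 360*353 = -498 + 127080 = 126582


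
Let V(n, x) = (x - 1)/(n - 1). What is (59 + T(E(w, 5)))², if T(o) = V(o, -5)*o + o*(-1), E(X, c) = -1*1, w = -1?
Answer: 3249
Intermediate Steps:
E(X, c) = -1
V(n, x) = (-1 + x)/(-1 + n)
T(o) = -o - 6*o/(-1 + o) (T(o) = ((-1 - 5)/(-1 + o))*o + o*(-1) = (-6/(-1 + o))*o - o = -6*o/(-1 + o) - o = -o - 6*o/(-1 + o))
(59 + T(E(w, 5)))² = (59 - 1*(-1)*(5 - 1)/(-1 - 1))² = (59 - 1*(-1)*4/(-2))² = (59 - 1*(-1)*(-½)*4)² = (59 - 2)² = 57² = 3249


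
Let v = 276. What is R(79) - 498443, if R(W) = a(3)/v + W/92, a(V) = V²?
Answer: -22928337/46 ≈ -4.9844e+5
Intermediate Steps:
R(W) = 3/92 + W/92 (R(W) = 3²/276 + W/92 = 9*(1/276) + W*(1/92) = 3/92 + W/92)
R(79) - 498443 = (3/92 + (1/92)*79) - 498443 = (3/92 + 79/92) - 498443 = 41/46 - 498443 = -22928337/46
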